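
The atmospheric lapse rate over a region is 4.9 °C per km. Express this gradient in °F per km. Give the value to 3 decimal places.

The quantity depends on a temperature interval, so only the ratio of degree sizes applies; the offset between the scales is irrelevant.
A change of 1°C is a change of 1.8°F, so 4.9 × 1.8 = 8.820.

8.820 °F/km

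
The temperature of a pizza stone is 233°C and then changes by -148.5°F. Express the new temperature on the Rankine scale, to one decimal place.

762.6°R

The 148.5°F change is an interval, so only the factor 5/9 applies: -148.5 × 5/9 = -82.5000°C.
Final Celsius temperature: 233.0000 - 82.5000 = 150.5000°C.
In Rankine: 150.5000 × 1.8 + 491.67 = 762.6°R.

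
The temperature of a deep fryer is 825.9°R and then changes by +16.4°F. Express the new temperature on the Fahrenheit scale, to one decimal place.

382.6°F

Initial temperature in Celsius: (825.9 - 491.67) × 5/9 = 185.6833°C.
The 16.4°F change is an interval, so only the factor 5/9 applies: +16.4 × 5/9 = +9.1111°C.
Final Celsius temperature: 185.6833 + 9.1111 = 194.7944°C.
In Fahrenheit: 194.7944 × 1.8 + 32 = 382.6°F.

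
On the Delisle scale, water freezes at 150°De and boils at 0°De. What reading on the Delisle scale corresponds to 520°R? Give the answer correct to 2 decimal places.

First in Celsius: (520 - 491.67) × 5/9 = 15.7389°C.
Linearly onto the Delisle scale: 150 + (15.7389 / 100) × (0 - 150) = 126.39°De.

126.39°De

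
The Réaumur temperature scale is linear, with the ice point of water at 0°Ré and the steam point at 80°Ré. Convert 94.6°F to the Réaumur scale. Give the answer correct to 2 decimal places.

27.82°Ré

First in Celsius: (94.6 - 32) × 5/9 = 34.7778°C.
Linearly onto the Réaumur scale: 0 + (34.7778 / 100) × (80 - 0) = 27.82°Ré.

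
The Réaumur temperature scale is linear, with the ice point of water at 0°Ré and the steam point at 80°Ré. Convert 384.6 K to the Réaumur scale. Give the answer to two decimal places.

First in Celsius: 384.6 - 273.15 = 111.4500°C.
Linearly onto the Réaumur scale: 0 + (111.4500 / 100) × (80 - 0) = 89.16°Ré.

89.16°Ré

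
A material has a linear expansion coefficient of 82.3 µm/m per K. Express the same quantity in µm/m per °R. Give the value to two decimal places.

45.72 µm/m per °R

The quantity depends on a temperature interval, so only the ratio of degree sizes applies; the offset between the scales is irrelevant.
A change of 1°R is a change of 5/9 K, so per °R the value is 82.3 × 5/9 = 45.72.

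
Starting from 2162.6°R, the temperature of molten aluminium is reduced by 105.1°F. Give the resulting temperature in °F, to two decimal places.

Initial temperature in Celsius: (2162.6 - 491.67) × 5/9 = 928.2944°C.
The 105.1°F change is an interval, so only the factor 5/9 applies: -105.1 × 5/9 = -58.3889°C.
Final Celsius temperature: 928.2944 - 58.3889 = 869.9056°C.
In Fahrenheit: 869.9056 × 1.8 + 32 = 1597.83°F.

1597.83°F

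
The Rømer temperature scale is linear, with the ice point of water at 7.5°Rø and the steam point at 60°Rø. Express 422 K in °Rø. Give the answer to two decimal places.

First in Celsius: 422 - 273.15 = 148.8500°C.
Linearly onto the Rømer scale: 7.5 + (148.8500 / 100) × (60 - 7.5) = 85.65°Rø.

85.65°Rø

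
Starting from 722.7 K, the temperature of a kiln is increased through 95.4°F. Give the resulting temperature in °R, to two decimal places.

Initial temperature in Celsius: 722.7 - 273.15 = 449.5500°C.
The 95.4°F change is an interval, so only the factor 5/9 applies: +95.4 × 5/9 = +53.0000°C.
Final Celsius temperature: 449.5500 + 53.0000 = 502.5500°C.
In Rankine: 502.5500 × 1.8 + 491.67 = 1396.26°R.

1396.26°R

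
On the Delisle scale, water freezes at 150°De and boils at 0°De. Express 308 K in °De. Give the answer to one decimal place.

First in Celsius: 308 - 273.15 = 34.8500°C.
Linearly onto the Delisle scale: 150 + (34.8500 / 100) × (0 - 150) = 97.7°De.

97.7°De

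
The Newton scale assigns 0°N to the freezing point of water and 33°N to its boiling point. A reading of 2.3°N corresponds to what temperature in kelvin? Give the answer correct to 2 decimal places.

Linear interpolation between the fixed points: C = (2.3 - 0) × 100 / (33 - 0) = 6.9697°C.
Then 6.9697 + 273.15 = 280.12 K.

280.12 K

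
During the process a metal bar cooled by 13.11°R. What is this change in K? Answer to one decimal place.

Only the scale ratio 5/9 matters for a change in temperature.
13.11 × 5/9 = 7.3.

7.3 K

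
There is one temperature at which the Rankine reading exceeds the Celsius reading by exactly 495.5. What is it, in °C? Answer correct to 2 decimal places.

4.79°C

Let C be the Celsius reading. The Rankine reading is R = 1.8·C + 491.67.
Require R - C = 495.5: (0.8)·C + 491.67 = 495.5.
C = (495.5 - 491.67) / (0.8) = 4.79.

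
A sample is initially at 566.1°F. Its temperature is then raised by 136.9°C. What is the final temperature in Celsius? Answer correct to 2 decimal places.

433.62°C

Initial temperature in Celsius: (566.1 - 32) × 5/9 = 296.7222°C.
Final Celsius temperature: 296.7222 + 136.9000 = 433.6222°C.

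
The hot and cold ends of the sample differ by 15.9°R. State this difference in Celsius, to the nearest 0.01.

An interval of 1°R corresponds to 5/9°C.
15.9 × 5/9 = 8.83.

8.83°C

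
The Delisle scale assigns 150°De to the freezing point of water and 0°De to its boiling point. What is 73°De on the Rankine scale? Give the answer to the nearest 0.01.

584.07°R

Linear interpolation between the fixed points: C = (73 - 150) × 100 / (0 - 150) = 51.3333°C.
Then 51.3333 × 1.8 + 491.67 = 584.07°R.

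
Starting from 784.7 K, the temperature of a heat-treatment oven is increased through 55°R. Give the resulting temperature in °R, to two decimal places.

Initial temperature in Celsius: 784.7 - 273.15 = 511.5500°C.
The 55°R change is an interval, so only the factor 5/9 applies: +55 × 5/9 = +30.5556°C.
Final Celsius temperature: 511.5500 + 30.5556 = 542.1056°C.
In Rankine: 542.1056 × 1.8 + 491.67 = 1467.46°R.

1467.46°R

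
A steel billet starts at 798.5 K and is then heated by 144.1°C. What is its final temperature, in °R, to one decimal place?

Initial temperature in Celsius: 798.5 - 273.15 = 525.3500°C.
Final Celsius temperature: 525.3500 + 144.1000 = 669.4500°C.
In Rankine: 669.4500 × 1.8 + 491.67 = 1696.7°R.

1696.7°R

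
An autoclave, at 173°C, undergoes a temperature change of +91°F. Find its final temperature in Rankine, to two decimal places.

The 91°F change is an interval, so only the factor 5/9 applies: +91 × 5/9 = +50.5556°C.
Final Celsius temperature: 173.0000 + 50.5556 = 223.5556°C.
In Rankine: 223.5556 × 1.8 + 491.67 = 894.07°R.

894.07°R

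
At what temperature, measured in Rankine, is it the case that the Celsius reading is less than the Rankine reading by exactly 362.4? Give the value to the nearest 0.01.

Let R be the Rankine reading. The Celsius reading is C = 5/9·R - 273.15.
Require C - R = -362.4: (-4/9)·R - 273.15 = -362.4.
R = (-362.4 + 273.15) / (-4/9) = 200.81.

200.81°R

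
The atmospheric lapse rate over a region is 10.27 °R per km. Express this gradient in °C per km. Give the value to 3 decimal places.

The quantity depends on a temperature interval, so only the ratio of degree sizes applies; the offset between the scales is irrelevant.
A change of 1°R is a change of 5/9°C, so 10.27 × 5/9 = 5.706.

5.706 °C/km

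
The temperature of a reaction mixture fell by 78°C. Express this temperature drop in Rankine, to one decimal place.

For a temperature interval the offset drops out; only the factor 1.8 applies.
78 × 1.8 = 140.4.

140.4°R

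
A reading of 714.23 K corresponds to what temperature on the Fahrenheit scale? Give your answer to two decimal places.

825.94°F

In Celsius: 714.23 - 273.15 = 441.0800°C.
In Fahrenheit: 441.0800 × 1.8 + 32 = 825.94°F.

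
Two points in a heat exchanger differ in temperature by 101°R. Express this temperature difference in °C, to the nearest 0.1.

56.1°C

An interval of 1°R corresponds to 5/9°C.
101 × 5/9 = 56.1.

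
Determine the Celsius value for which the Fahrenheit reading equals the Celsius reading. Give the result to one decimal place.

Let C be the Celsius reading. The Fahrenheit reading is F = 1.8·C + 32.
Set F = C: 1.8·C + 32 = C.
(0.8)·C = -32  ⇒  C = -40.0.

-40.0°C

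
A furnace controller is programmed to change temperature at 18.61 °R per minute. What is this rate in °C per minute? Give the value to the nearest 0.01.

10.34 °C/minute

Since only a temperature interval is involved, the additive offset between the scales drops out.
A change of 1°R is a change of 5/9°C, so 18.61 × 5/9 = 10.34.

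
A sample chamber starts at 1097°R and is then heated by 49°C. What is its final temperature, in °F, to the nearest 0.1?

Initial temperature in Celsius: (1097 - 491.67) × 5/9 = 336.2944°C.
Final Celsius temperature: 336.2944 + 49.0000 = 385.2944°C.
In Fahrenheit: 385.2944 × 1.8 + 32 = 725.5°F.

725.5°F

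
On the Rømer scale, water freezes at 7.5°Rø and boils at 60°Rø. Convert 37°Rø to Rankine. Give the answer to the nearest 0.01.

Linear interpolation between the fixed points: C = (37 - 7.5) × 100 / (60 - 7.5) = 56.1905°C.
Then 56.1905 × 1.8 + 491.67 = 592.81°R.

592.81°R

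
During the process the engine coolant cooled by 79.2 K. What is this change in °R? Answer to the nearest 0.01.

142.56°R

An interval of 1 K corresponds to 1.8°R.
79.2 × 1.8 = 142.56.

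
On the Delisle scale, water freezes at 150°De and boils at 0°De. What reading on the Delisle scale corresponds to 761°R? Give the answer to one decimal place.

-74.4°De

First in Celsius: (761 - 491.67) × 5/9 = 149.6278°C.
Linearly onto the Delisle scale: 150 + (149.6278 / 100) × (0 - 150) = -74.4°De.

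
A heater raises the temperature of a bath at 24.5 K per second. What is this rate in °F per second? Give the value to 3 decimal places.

Since only a temperature interval is involved, the additive offset between the scales drops out.
A change of 1 K is a change of 1.8°F, so 24.5 × 1.8 = 44.100.

44.100 °F/second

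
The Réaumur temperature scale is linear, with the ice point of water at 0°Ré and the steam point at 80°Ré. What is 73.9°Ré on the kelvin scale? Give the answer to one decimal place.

365.5 K

Linear interpolation between the fixed points: C = (73.9 - 0) × 100 / (80 - 0) = 92.3750°C.
Then 92.3750 + 273.15 = 365.5 K.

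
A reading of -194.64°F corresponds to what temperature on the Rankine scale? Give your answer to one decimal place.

265.0°R

In Celsius: (-194.64 - 32) × 5/9 = -125.9111°C.
In Rankine: -125.9111 × 1.8 + 491.67 = 265.0°R.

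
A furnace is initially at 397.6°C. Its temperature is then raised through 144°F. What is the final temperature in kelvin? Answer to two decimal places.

The 144°F change is an interval, so only the factor 5/9 applies: +144 × 5/9 = +80.0000°C.
Final Celsius temperature: 397.6000 + 80.0000 = 477.6000°C.
In kelvin: 477.6000 + 273.15 = 750.75 K.

750.75 K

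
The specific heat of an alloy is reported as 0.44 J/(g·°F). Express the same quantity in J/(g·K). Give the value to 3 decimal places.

0.792 J/(g·K)

The quantity depends on a temperature interval, so only the ratio of degree sizes applies; the offset between the scales is irrelevant.
A change of 1 K is a change of 1.8°F, so per K the value is 0.44 × 1.8 = 0.792.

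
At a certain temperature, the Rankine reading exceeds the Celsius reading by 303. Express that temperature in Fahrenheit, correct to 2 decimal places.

Let x be the Rankine reading; then the Celsius reading is 5/9·x - 273.15.
(5/9·x - 273.15) - x = -303  ⇒  (-4/9)·x = -29.85  ⇒  x = 67.1625°R.
In Celsius: (67.1625 - 491.67) × 5/9 = -235.8375°C.
In Fahrenheit: -235.8375 × 1.8 + 32 = -392.51°F.

-392.51°F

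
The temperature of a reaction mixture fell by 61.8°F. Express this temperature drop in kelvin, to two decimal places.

34.33 K

Only the scale ratio 5/9 matters for a change in temperature.
61.8 × 5/9 = 34.33.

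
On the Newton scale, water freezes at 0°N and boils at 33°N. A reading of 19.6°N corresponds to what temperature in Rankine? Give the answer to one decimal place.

598.6°R

Linear interpolation between the fixed points: C = (19.6 - 0) × 100 / (33 - 0) = 59.3939°C.
Then 59.3939 × 1.8 + 491.67 = 598.6°R.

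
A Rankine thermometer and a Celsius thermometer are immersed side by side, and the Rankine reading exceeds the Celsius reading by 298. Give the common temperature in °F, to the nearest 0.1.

Let x be the Rankine reading; then the Celsius reading is 5/9·x - 273.15.
(5/9·x - 273.15) - x = -298  ⇒  (-4/9)·x = -24.85  ⇒  x = 55.9125°R.
In Celsius: (55.9125 - 491.67) × 5/9 = -242.0875°C.
In Fahrenheit: -242.0875 × 1.8 + 32 = -403.8°F.

-403.8°F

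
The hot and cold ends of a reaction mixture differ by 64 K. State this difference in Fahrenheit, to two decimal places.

115.20°F

An interval of 1 K corresponds to 1.8°F.
64 × 1.8 = 115.20.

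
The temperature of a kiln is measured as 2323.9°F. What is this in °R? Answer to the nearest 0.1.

2783.6°R

In Celsius: (2323.9 - 32) × 5/9 = 1273.2778°C.
In Rankine: 1273.2778 × 1.8 + 491.67 = 2783.6°R.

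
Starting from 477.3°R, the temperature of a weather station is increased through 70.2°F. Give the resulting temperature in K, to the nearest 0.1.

Initial temperature in Celsius: (477.3 - 491.67) × 5/9 = -7.9833°C.
The 70.2°F change is an interval, so only the factor 5/9 applies: +70.2 × 5/9 = +39.0000°C.
Final Celsius temperature: -7.9833 + 39.0000 = 31.0167°C.
In kelvin: 31.0167 + 273.15 = 304.2 K.

304.2 K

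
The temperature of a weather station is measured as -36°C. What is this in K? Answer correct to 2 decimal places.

237.15 K

In kelvin: -36.0000 + 273.15 = 237.15 K.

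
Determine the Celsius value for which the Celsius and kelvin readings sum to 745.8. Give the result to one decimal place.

Let C be the Celsius reading. The kelvin reading is K = 1·C + 273.15.
Require C + K = 745.8: (2)·C + 273.15 = 745.8.
C = (745.8 - 273.15) / (2) = 236.3.

236.3°C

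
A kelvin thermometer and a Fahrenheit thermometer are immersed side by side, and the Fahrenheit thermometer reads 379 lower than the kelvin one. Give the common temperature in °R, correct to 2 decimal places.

181.51°R

Let x be the kelvin reading; then the Fahrenheit reading is 1.8·x - 459.67.
(1.8·x - 459.67) - x = -379  ⇒  (0.8)·x = 80.67  ⇒  x = 100.8375 K.
In Celsius: 100.8375 - 273.15 = -172.3125°C.
In Rankine: -172.3125 × 1.8 + 491.67 = 181.51°R.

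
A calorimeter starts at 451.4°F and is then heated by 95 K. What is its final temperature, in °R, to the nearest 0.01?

Initial temperature in Celsius: (451.4 - 32) × 5/9 = 233.0000°C.
The 95 K change is an interval; Kelvin and Celsius degrees are the same size, so ΔC = +95°C.
Final Celsius temperature: 233.0000 + 95.0000 = 328.0000°C.
In Rankine: 328.0000 × 1.8 + 491.67 = 1082.07°R.

1082.07°R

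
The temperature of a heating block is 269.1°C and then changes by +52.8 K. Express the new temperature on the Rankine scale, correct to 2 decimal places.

1071.09°R

The 52.8 K change is an interval; Kelvin and Celsius degrees are the same size, so ΔC = +52.8°C.
Final Celsius temperature: 269.1000 + 52.8000 = 321.9000°C.
In Rankine: 321.9000 × 1.8 + 491.67 = 1071.09°R.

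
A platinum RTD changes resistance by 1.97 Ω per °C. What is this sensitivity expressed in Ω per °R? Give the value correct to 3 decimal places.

The quantity depends on a temperature interval, so only the ratio of degree sizes applies; the offset between the scales is irrelevant.
A change of 1°R is a change of 5/9°C, so per °R the value is 1.97 × 5/9 = 1.094.

1.094 Ω per °R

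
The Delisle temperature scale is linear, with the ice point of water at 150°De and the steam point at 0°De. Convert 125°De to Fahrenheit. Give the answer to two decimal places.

Linear interpolation between the fixed points: C = (125 - 150) × 100 / (0 - 150) = 16.6667°C.
Then 16.6667 × 1.8 + 32 = 62.00°F.

62.00°F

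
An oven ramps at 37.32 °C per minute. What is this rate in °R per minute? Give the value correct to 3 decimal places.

67.176 °R/minute

Since only a temperature interval is involved, the additive offset between the scales drops out.
A change of 1°C is a change of 1.8°R, so 37.32 × 1.8 = 67.176.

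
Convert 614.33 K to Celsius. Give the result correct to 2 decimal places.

In Celsius: 614.33 - 273.15 = 341.1800°C.

341.18°C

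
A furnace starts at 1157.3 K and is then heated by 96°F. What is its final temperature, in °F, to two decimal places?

1719.47°F

Initial temperature in Celsius: 1157.3 - 273.15 = 884.1500°C.
The 96°F change is an interval, so only the factor 5/9 applies: +96 × 5/9 = +53.3333°C.
Final Celsius temperature: 884.1500 + 53.3333 = 937.4833°C.
In Fahrenheit: 937.4833 × 1.8 + 32 = 1719.47°F.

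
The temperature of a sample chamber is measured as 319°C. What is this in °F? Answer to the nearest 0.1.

606.2°F

In Fahrenheit: 319.0000 × 1.8 + 32 = 606.2°F.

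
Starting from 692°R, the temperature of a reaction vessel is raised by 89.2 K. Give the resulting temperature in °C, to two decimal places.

Initial temperature in Celsius: (692 - 491.67) × 5/9 = 111.2944°C.
The 89.2 K change is an interval; Kelvin and Celsius degrees are the same size, so ΔC = +89.2°C.
Final Celsius temperature: 111.2944 + 89.2000 = 200.4944°C.

200.49°C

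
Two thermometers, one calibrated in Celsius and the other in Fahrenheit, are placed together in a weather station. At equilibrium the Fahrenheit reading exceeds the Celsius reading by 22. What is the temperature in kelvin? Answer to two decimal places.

260.65 K

Let x be the Celsius reading; then the Fahrenheit reading is 1.8·x + 32.
(1.8·x + 32) - x = 22  ⇒  (0.8)·x = -10  ⇒  x = -12.5000°C.
In kelvin: -12.5000 + 273.15 = 260.65 K.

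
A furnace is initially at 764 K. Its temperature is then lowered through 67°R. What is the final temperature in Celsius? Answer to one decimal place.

453.6°C

Initial temperature in Celsius: 764 - 273.15 = 490.8500°C.
The 67°R change is an interval, so only the factor 5/9 applies: -67 × 5/9 = -37.2222°C.
Final Celsius temperature: 490.8500 - 37.2222 = 453.6278°C.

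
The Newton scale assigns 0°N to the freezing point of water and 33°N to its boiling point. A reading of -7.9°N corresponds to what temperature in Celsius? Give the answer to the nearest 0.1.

-23.9°C

Linear interpolation between the fixed points: C = (-7.9 - 0) × 100 / (33 - 0) = -23.9394°C.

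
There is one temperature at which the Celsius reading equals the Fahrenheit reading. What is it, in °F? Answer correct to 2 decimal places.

Let F be the Fahrenheit reading. The Celsius reading is C = 5/9·F - 17.7778.
Set C = F: 5/9·F - 17.7778 = F.
(-4/9)·F = 17.7778  ⇒  F = -40.00.

-40.00°F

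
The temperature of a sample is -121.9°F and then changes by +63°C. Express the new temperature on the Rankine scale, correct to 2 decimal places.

Initial temperature in Celsius: (-121.9 - 32) × 5/9 = -85.5000°C.
Final Celsius temperature: -85.5000 + 63.0000 = -22.5000°C.
In Rankine: -22.5000 × 1.8 + 491.67 = 451.17°R.

451.17°R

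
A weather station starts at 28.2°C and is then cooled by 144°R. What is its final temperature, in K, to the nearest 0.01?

221.35 K

The 144°R change is an interval, so only the factor 5/9 applies: -144 × 5/9 = -80.0000°C.
Final Celsius temperature: 28.2000 - 80.0000 = -51.8000°C.
In kelvin: -51.8000 + 273.15 = 221.35 K.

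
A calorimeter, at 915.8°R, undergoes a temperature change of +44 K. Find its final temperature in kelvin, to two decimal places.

Initial temperature in Celsius: (915.8 - 491.67) × 5/9 = 235.6278°C.
The 44 K change is an interval; Kelvin and Celsius degrees are the same size, so ΔC = +44°C.
Final Celsius temperature: 235.6278 + 44.0000 = 279.6278°C.
In kelvin: 279.6278 + 273.15 = 552.78 K.

552.78 K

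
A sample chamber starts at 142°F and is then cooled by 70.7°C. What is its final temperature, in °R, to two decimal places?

474.41°R

Initial temperature in Celsius: (142 - 32) × 5/9 = 61.1111°C.
Final Celsius temperature: 61.1111 - 70.7000 = -9.5889°C.
In Rankine: -9.5889 × 1.8 + 491.67 = 474.41°R.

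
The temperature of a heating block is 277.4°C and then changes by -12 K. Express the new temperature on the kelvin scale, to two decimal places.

538.55 K

The 12 K change is an interval; Kelvin and Celsius degrees are the same size, so ΔC = -12°C.
Final Celsius temperature: 277.4000 - 12.0000 = 265.4000°C.
In kelvin: 265.4000 + 273.15 = 538.55 K.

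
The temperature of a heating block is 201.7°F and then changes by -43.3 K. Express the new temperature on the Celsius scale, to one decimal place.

Initial temperature in Celsius: (201.7 - 32) × 5/9 = 94.2778°C.
The 43.3 K change is an interval; Kelvin and Celsius degrees are the same size, so ΔC = -43.3°C.
Final Celsius temperature: 94.2778 - 43.3000 = 50.9778°C.

51.0°C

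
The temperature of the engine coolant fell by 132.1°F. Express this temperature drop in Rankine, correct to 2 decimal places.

132.10°R

Fahrenheit and Rankine degrees are the same size, so the interval is unchanged: 132.10.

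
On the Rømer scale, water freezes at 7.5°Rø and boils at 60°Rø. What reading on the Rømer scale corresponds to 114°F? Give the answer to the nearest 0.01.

31.42°Rø

First in Celsius: (114 - 32) × 5/9 = 45.5556°C.
Linearly onto the Rømer scale: 7.5 + (45.5556 / 100) × (60 - 7.5) = 31.42°Rø.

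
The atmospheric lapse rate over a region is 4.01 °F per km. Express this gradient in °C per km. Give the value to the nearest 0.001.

Since only a temperature interval is involved, the additive offset between the scales drops out.
A change of 1°F is a change of 5/9°C, so 4.01 × 5/9 = 2.228.

2.228 °C/km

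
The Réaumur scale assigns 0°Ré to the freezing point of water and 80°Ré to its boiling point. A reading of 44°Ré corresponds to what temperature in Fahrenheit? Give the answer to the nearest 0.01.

Linear interpolation between the fixed points: C = (44 - 0) × 100 / (80 - 0) = 55.0000°C.
Then 55.0000 × 1.8 + 32 = 131.00°F.

131.00°F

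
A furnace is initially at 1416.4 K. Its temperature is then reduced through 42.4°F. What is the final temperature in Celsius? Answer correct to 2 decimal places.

Initial temperature in Celsius: 1416.4 - 273.15 = 1143.2500°C.
The 42.4°F change is an interval, so only the factor 5/9 applies: -42.4 × 5/9 = -23.5556°C.
Final Celsius temperature: 1143.2500 - 23.5556 = 1119.6944°C.

1119.69°C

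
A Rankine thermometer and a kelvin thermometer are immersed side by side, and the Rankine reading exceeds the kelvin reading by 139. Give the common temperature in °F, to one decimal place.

-146.9°F

Let x be the Rankine reading; then the kelvin reading is 5/9·x.
(5/9·x) - x = -139  ⇒  (-4/9)·x = -139  ⇒  x = 312.7500°R.
In Celsius: (312.75 - 491.67) × 5/9 = -99.4000°C.
In Fahrenheit: -99.4000 × 1.8 + 32 = -146.9°F.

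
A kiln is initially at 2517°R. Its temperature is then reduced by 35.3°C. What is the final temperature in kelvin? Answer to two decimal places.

1363.03 K

Initial temperature in Celsius: (2517 - 491.67) × 5/9 = 1125.1833°C.
Final Celsius temperature: 1125.1833 - 35.3000 = 1089.8833°C.
In kelvin: 1089.8833 + 273.15 = 1363.03 K.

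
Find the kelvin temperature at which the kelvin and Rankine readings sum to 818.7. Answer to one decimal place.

292.4 K

Let K be the kelvin reading. The Rankine reading is R = 1.8·K.
Require K + R = 818.7: (2.8)·K = 818.7.
K = (818.7) / (2.8) = 292.4.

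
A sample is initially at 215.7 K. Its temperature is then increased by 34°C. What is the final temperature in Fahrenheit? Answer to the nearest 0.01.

-10.21°F

Initial temperature in Celsius: 215.7 - 273.15 = -57.4500°C.
Final Celsius temperature: -57.4500 + 34.0000 = -23.4500°C.
In Fahrenheit: -23.4500 × 1.8 + 32 = -10.21°F.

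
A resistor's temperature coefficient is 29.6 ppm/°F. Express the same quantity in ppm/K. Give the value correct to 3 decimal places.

Since only a temperature interval is involved, the additive offset between the scales drops out.
A change of 1 K is a change of 1.8°F, so per K the value is 29.6 × 1.8 = 53.280.

53.280 ppm/K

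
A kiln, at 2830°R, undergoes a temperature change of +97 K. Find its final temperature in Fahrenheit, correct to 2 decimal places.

Initial temperature in Celsius: (2830 - 491.67) × 5/9 = 1299.0722°C.
The 97 K change is an interval; Kelvin and Celsius degrees are the same size, so ΔC = +97°C.
Final Celsius temperature: 1299.0722 + 97.0000 = 1396.0722°C.
In Fahrenheit: 1396.0722 × 1.8 + 32 = 2544.93°F.

2544.93°F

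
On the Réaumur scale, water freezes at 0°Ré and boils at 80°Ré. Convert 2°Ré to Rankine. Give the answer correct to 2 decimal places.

Linear interpolation between the fixed points: C = (2 - 0) × 100 / (80 - 0) = 2.5000°C.
Then 2.5000 × 1.8 + 491.67 = 496.17°R.

496.17°R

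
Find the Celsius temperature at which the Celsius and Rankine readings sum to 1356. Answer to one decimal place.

Let C be the Celsius reading. The Rankine reading is R = 1.8·C + 491.67.
Require C + R = 1356: (2.8)·C + 491.67 = 1356.
C = (1356 - 491.67) / (2.8) = 308.7.

308.7°C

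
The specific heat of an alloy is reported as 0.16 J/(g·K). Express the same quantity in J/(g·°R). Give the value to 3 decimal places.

Since only a temperature interval is involved, the additive offset between the scales drops out.
A change of 1°R is a change of 5/9 K, so per °R the value is 0.16 × 5/9 = 0.089.

0.089 J/(g·°R)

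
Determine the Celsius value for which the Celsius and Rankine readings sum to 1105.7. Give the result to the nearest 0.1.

Let C be the Celsius reading. The Rankine reading is R = 1.8·C + 491.67.
Require C + R = 1105.7: (2.8)·C + 491.67 = 1105.7.
C = (1105.7 - 491.67) / (2.8) = 219.3.

219.3°C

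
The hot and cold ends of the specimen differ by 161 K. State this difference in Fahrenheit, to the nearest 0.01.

For a temperature interval the offset drops out; only the factor 1.8 applies.
161 × 1.8 = 289.80.

289.80°F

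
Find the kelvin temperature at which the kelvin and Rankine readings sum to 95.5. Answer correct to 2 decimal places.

34.11 K

Let K be the kelvin reading. The Rankine reading is R = 1.8·K.
Require K + R = 95.5: (2.8)·K = 95.5.
K = (95.5) / (2.8) = 34.11.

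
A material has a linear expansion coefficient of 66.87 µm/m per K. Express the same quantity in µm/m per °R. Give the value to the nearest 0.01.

37.15 µm/m per °R

Since only a temperature interval is involved, the additive offset between the scales drops out.
A change of 1°R is a change of 5/9 K, so per °R the value is 66.87 × 5/9 = 37.15.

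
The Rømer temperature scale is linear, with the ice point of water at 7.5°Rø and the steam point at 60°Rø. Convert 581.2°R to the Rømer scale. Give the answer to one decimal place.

First in Celsius: (581.2 - 491.67) × 5/9 = 49.7389°C.
Linearly onto the Rømer scale: 7.5 + (49.7389 / 100) × (60 - 7.5) = 33.6°Rø.

33.6°Rø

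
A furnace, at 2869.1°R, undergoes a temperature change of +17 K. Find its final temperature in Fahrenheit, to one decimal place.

Initial temperature in Celsius: (2869.1 - 491.67) × 5/9 = 1320.7944°C.
The 17 K change is an interval; Kelvin and Celsius degrees are the same size, so ΔC = +17°C.
Final Celsius temperature: 1320.7944 + 17.0000 = 1337.7944°C.
In Fahrenheit: 1337.7944 × 1.8 + 32 = 2440.0°F.

2440.0°F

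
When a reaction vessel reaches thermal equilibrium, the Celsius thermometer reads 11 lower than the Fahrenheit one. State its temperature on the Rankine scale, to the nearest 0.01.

Let x be the Fahrenheit reading; then the Celsius reading is 5/9·x - 17.7778.
(5/9·x - 17.7778) - x = -11  ⇒  (-4/9)·x = 61/9  ⇒  x = -15.2500°F.
In Celsius: (-15.25 - 32) × 5/9 = -26.2500°C.
In Rankine: -26.2500 × 1.8 + 491.67 = 444.42°R.

444.42°R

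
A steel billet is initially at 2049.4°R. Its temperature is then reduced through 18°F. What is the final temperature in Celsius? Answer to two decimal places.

855.41°C

Initial temperature in Celsius: (2049.4 - 491.67) × 5/9 = 865.4056°C.
The 18°F change is an interval, so only the factor 5/9 applies: -18 × 5/9 = -10.0000°C.
Final Celsius temperature: 865.4056 - 10.0000 = 855.4056°C.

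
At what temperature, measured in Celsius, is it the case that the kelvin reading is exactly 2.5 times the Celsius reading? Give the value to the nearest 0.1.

Let C be the Celsius reading. The kelvin reading is K = 1·C + 273.15.
Require K = 2.5·C: 1·C + 273.15 = 2.5·C.
(-1.5)·C = -273.15  ⇒  C = 182.1.

182.1°C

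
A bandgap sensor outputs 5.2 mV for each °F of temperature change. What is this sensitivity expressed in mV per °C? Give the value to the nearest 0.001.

Since only a temperature interval is involved, the additive offset between the scales drops out.
A change of 1°C is a change of 1.8°F, so per °C the value is 5.2 × 1.8 = 9.360.

9.360 mV per °C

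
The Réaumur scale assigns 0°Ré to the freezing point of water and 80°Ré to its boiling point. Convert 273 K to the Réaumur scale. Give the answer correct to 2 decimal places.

First in Celsius: 273 - 273.15 = -0.1500°C.
Linearly onto the Réaumur scale: 0 + (-0.1500 / 100) × (80 - 0) = -0.12°Ré.

-0.12°Ré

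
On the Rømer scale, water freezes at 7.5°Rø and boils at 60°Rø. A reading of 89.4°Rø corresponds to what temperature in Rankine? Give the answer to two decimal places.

Linear interpolation between the fixed points: C = (89.4 - 7.5) × 100 / (60 - 7.5) = 156.0000°C.
Then 156.0000 × 1.8 + 491.67 = 772.47°R.

772.47°R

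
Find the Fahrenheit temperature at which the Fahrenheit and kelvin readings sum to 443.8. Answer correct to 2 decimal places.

Let F be the Fahrenheit reading. The kelvin reading is K = 5/9·F + 255.372.
Require F + K = 443.8: (14/9)·F + 255.372 = 443.8.
F = (443.8 - 255.372) / (14/9) = 121.13.

121.13°F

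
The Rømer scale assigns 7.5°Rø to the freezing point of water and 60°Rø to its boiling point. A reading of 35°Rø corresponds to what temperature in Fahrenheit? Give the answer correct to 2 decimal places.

126.29°F

Linear interpolation between the fixed points: C = (35 - 7.5) × 100 / (60 - 7.5) = 52.3810°C.
Then 52.3810 × 1.8 + 32 = 126.29°F.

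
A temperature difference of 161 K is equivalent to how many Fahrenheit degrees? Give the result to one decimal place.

An interval of 1 K corresponds to 1.8°F.
161 × 1.8 = 289.8.

289.8°F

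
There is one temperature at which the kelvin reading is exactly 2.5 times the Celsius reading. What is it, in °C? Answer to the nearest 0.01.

Let C be the Celsius reading. The kelvin reading is K = 1·C + 273.15.
Require K = 2.5·C: 1·C + 273.15 = 2.5·C.
(-1.5)·C = -273.15  ⇒  C = 182.10.

182.10°C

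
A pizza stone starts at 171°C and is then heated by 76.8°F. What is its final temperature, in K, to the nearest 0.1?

486.8 K

The 76.8°F change is an interval, so only the factor 5/9 applies: +76.8 × 5/9 = +42.6667°C.
Final Celsius temperature: 171.0000 + 42.6667 = 213.6667°C.
In kelvin: 213.6667 + 273.15 = 486.8 K.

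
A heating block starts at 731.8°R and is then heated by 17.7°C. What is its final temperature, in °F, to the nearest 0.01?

Initial temperature in Celsius: (731.8 - 491.67) × 5/9 = 133.4056°C.
Final Celsius temperature: 133.4056 + 17.7000 = 151.1056°C.
In Fahrenheit: 151.1056 × 1.8 + 32 = 303.99°F.

303.99°F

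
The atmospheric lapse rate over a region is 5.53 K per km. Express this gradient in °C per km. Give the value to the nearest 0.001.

Since only a temperature interval is involved, the additive offset between the scales drops out.
A change of 1 K is a change of 1°C, so 5.53 × 1 = 5.530.

5.530 °C/km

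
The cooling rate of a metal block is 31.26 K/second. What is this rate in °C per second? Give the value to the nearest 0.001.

31.260 °C/second

Since only a temperature interval is involved, the additive offset between the scales drops out.
A change of 1 K is a change of 1°C, so 31.26 × 1 = 31.260.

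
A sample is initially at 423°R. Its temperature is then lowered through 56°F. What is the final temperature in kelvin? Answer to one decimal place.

203.9 K

Initial temperature in Celsius: (423 - 491.67) × 5/9 = -38.1500°C.
The 56°F change is an interval, so only the factor 5/9 applies: -56 × 5/9 = -31.1111°C.
Final Celsius temperature: -38.1500 - 31.1111 = -69.2611°C.
In kelvin: -69.2611 + 273.15 = 203.9 K.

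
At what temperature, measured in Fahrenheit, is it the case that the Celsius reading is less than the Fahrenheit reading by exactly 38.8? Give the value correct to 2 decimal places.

Let F be the Fahrenheit reading. The Celsius reading is C = 5/9·F - 17.7778.
Require C - F = -38.8: (-4/9)·F - 17.7778 = -38.8.
F = (-38.8 + 17.7778) / (-4/9) = 47.30.

47.30°F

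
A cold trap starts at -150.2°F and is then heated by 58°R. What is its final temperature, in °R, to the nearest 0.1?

367.5°R

Initial temperature in Celsius: (-150.2 - 32) × 5/9 = -101.2222°C.
The 58°R change is an interval, so only the factor 5/9 applies: +58 × 5/9 = +32.2222°C.
Final Celsius temperature: -101.2222 + 32.2222 = -69.0000°C.
In Rankine: -69.0000 × 1.8 + 491.67 = 367.5°R.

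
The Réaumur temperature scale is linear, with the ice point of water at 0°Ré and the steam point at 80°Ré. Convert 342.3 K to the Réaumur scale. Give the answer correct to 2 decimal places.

First in Celsius: 342.3 - 273.15 = 69.1500°C.
Linearly onto the Réaumur scale: 0 + (69.1500 / 100) × (80 - 0) = 55.32°Ré.

55.32°Ré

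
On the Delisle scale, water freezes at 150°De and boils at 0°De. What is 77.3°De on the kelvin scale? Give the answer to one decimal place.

Linear interpolation between the fixed points: C = (77.3 - 150) × 100 / (0 - 150) = 48.4667°C.
Then 48.4667 + 273.15 = 321.6 K.

321.6 K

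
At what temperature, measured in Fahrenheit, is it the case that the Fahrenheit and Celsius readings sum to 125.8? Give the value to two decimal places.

Let F be the Fahrenheit reading. The Celsius reading is C = 5/9·F - 17.7778.
Require F + C = 125.8: (14/9)·F - 17.7778 = 125.8.
F = (125.8 + 17.7778) / (14/9) = 92.30.

92.30°F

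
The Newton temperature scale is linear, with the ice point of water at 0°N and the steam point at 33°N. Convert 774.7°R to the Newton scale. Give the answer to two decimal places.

51.89°N

First in Celsius: (774.7 - 491.67) × 5/9 = 157.2389°C.
Linearly onto the Newton scale: 0 + (157.2389 / 100) × (33 - 0) = 51.89°N.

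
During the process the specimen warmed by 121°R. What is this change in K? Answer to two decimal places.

Only the scale ratio 5/9 matters for a change in temperature.
121 × 5/9 = 67.22.

67.22 K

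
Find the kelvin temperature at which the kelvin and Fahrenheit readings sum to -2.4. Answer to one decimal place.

163.3 K

Let K be the kelvin reading. The Fahrenheit reading is F = 1.8·K - 459.67.
Require K + F = -2.4: (2.8)·K - 459.67 = -2.4.
K = (-2.4 + 459.67) / (2.8) = 163.3.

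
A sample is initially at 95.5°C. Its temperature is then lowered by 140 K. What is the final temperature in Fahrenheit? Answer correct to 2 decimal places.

The 140 K change is an interval; Kelvin and Celsius degrees are the same size, so ΔC = -140°C.
Final Celsius temperature: 95.5000 - 140.0000 = -44.5000°C.
In Fahrenheit: -44.5000 × 1.8 + 32 = -48.10°F.

-48.10°F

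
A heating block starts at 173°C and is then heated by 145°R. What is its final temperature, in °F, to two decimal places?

488.40°F

The 145°R change is an interval, so only the factor 5/9 applies: +145 × 5/9 = +80.5556°C.
Final Celsius temperature: 173.0000 + 80.5556 = 253.5556°C.
In Fahrenheit: 253.5556 × 1.8 + 32 = 488.40°F.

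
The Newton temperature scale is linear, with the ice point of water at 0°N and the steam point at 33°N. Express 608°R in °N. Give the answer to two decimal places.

21.33°N

First in Celsius: (608 - 491.67) × 5/9 = 64.6278°C.
Linearly onto the Newton scale: 0 + (64.6278 / 100) × (33 - 0) = 21.33°N.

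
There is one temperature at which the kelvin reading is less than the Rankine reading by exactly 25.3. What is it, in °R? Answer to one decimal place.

56.9°R

Let R be the Rankine reading. The kelvin reading is K = 5/9·R.
Require K - R = -25.3: (-4/9)·R = -25.3.
R = (-25.3) / (-4/9) = 56.9.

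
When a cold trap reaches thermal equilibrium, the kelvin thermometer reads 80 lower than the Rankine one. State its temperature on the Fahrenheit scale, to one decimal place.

Let x be the Rankine reading; then the kelvin reading is 5/9·x.
(5/9·x) - x = -80  ⇒  (-4/9)·x = -80  ⇒  x = 180.0000°R.
In Celsius: (180 - 491.67) × 5/9 = -173.1500°C.
In Fahrenheit: -173.1500 × 1.8 + 32 = -279.7°F.

-279.7°F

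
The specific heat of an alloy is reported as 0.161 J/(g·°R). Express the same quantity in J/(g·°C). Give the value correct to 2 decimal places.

0.29 J/(g·°C)

Since only a temperature interval is involved, the additive offset between the scales drops out.
A change of 1°C is a change of 1.8°R, so per °C the value is 0.161 × 1.8 = 0.29.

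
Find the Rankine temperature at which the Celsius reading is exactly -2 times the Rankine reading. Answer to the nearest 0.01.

106.88°R

Let R be the Rankine reading. The Celsius reading is C = 5/9·R - 273.15.
Require C = -2·R: 5/9·R - 273.15 = -2·R.
(23/9)·R = 273.15  ⇒  R = 106.88.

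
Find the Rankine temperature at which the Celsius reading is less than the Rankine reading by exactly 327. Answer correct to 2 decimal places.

121.16°R

Let R be the Rankine reading. The Celsius reading is C = 5/9·R - 273.15.
Require C - R = -327: (-4/9)·R - 273.15 = -327.
R = (-327 + 273.15) / (-4/9) = 121.16.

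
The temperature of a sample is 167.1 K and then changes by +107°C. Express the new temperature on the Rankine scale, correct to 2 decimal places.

493.38°R

Initial temperature in Celsius: 167.1 - 273.15 = -106.0500°C.
Final Celsius temperature: -106.0500 + 107.0000 = 0.9500°C.
In Rankine: 0.9500 × 1.8 + 491.67 = 493.38°R.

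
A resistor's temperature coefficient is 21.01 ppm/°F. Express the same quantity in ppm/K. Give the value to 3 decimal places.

37.818 ppm/K

Since only a temperature interval is involved, the additive offset between the scales drops out.
A change of 1 K is a change of 1.8°F, so per K the value is 21.01 × 1.8 = 37.818.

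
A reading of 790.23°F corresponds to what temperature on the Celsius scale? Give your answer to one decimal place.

In Celsius: (790.23 - 32) × 5/9 = 421.2389°C.

421.2°C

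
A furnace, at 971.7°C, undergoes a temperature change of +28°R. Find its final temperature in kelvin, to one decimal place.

1260.4 K

The 28°R change is an interval, so only the factor 5/9 applies: +28 × 5/9 = +15.5556°C.
Final Celsius temperature: 971.7000 + 15.5556 = 987.2556°C.
In kelvin: 987.2556 + 273.15 = 1260.4 K.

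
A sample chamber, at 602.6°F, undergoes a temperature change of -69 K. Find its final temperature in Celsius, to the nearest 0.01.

248.00°C

Initial temperature in Celsius: (602.6 - 32) × 5/9 = 317.0000°C.
The 69 K change is an interval; Kelvin and Celsius degrees are the same size, so ΔC = -69°C.
Final Celsius temperature: 317.0000 - 69.0000 = 248.0000°C.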